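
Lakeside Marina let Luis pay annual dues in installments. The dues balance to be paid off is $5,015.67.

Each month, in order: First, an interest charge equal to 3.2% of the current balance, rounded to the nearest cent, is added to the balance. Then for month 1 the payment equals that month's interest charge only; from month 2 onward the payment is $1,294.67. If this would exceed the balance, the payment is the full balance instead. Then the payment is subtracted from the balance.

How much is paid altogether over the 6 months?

$5,603.94

Month 1: opening $5,015.67; interest $160.50 → $5,176.17; payment $160.50; balance $5,015.67
Month 2: opening $5,015.67; interest $160.50 → $5,176.17; payment $1,294.67; balance $3,881.50
Month 3: opening $3,881.50; interest $124.21 → $4,005.71; payment $1,294.67; balance $2,711.04
Month 4: opening $2,711.04; interest $86.75 → $2,797.79; payment $1,294.67; balance $1,503.12
Month 5: opening $1,503.12; interest $48.10 → $1,551.22; payment $1,294.67; balance $256.55
Month 6: opening $256.55; interest $8.21 → $264.76; payment $264.76; balance $0.00
Total paid: $5,603.94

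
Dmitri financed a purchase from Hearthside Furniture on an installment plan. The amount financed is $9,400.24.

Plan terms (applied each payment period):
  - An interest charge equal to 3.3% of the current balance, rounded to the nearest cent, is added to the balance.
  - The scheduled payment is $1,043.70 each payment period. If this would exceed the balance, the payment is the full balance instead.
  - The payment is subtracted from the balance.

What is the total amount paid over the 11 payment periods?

Payment period 1: opening $9,400.24; interest $310.21 → $9,710.45; payment $1,043.70; balance $8,666.75
Payment period 2: opening $8,666.75; interest $286.00 → $8,952.75; payment $1,043.70; balance $7,909.05
Payment period 3: opening $7,909.05; interest $261.00 → $8,170.05; payment $1,043.70; balance $7,126.35
Payment period 4: opening $7,126.35; interest $235.17 → $7,361.52; payment $1,043.70; balance $6,317.82
Payment period 5: opening $6,317.82; interest $208.49 → $6,526.31; payment $1,043.70; balance $5,482.61
Payment period 6: opening $5,482.61; interest $180.93 → $5,663.54; payment $1,043.70; balance $4,619.84
Payment period 7: opening $4,619.84; interest $152.45 → $4,772.29; payment $1,043.70; balance $3,728.59
Payment period 8: opening $3,728.59; interest $123.04 → $3,851.63; payment $1,043.70; balance $2,807.93
Payment period 9: opening $2,807.93; interest $92.66 → $2,900.59; payment $1,043.70; balance $1,856.89
Payment period 10: opening $1,856.89; interest $61.28 → $1,918.17; payment $1,043.70; balance $874.47
Payment period 11: opening $874.47; interest $28.86 → $903.33; payment $903.33; balance $0.00
Total paid: $11,340.33

$11,340.33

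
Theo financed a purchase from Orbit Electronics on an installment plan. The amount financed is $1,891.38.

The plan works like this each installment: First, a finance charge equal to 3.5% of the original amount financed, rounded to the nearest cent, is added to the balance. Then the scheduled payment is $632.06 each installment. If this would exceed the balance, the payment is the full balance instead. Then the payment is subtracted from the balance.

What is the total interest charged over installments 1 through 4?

Installment 1: $1,891.38 +$66.20 interest = $1,957.58; pay $632.06 → $1,325.52
Installment 2: $1,325.52 +$66.20 interest = $1,391.72; pay $632.06 → $759.66
Installment 3: $759.66 +$66.20 interest = $825.86; pay $632.06 → $193.80
Installment 4: $193.80 +$66.20 interest = $260.00; pay $260.00 → $0.00
Total interest: $66.20 + $66.20 + $66.20 + $66.20 = $264.80

$264.80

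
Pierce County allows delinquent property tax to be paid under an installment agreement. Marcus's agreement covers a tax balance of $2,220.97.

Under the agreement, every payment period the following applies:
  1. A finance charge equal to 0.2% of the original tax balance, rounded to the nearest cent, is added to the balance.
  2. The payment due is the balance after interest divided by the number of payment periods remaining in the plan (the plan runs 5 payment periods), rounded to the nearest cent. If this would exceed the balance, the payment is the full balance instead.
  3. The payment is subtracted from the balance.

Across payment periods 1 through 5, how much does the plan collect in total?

# | Opening | Interest | Payment | End bal
1 | $2,220.97 | $4.44 | $445.08 | $1,780.33
2 | $1,780.33 | $4.44 | $446.19 | $1,338.58
3 | $1,338.58 | $4.44 | $447.67 | $895.35
4 | $895.35 | $4.44 | $449.90 | $449.89
5 | $449.89 | $4.44 | $454.33 | $0.00
Total paid: $2,243.17

$2,243.17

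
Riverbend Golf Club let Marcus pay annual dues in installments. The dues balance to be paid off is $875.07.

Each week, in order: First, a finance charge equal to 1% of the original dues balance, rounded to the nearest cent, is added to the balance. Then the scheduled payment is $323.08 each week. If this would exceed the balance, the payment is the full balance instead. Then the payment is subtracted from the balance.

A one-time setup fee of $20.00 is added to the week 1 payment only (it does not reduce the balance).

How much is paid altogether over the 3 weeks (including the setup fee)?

$921.32

Week 1: $875.07 +$8.75 interest = $883.82; pay $323.08 (+ $20.00 fee) → $560.74
Week 2: $560.74 +$8.75 interest = $569.49; pay $323.08 → $246.41
Week 3: $246.41 +$8.75 interest = $255.16; pay $255.16 → $0.00
Total paid: $921.32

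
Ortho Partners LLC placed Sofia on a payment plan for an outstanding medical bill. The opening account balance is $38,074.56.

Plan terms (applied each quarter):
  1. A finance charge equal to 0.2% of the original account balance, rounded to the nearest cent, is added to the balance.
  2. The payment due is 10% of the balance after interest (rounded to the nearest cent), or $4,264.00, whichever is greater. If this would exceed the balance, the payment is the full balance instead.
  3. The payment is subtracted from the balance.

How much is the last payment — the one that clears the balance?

Quarter 1: opening $38,074.56; interest $76.15 → $38,150.71; payment $4,264.00; balance $33,886.71
Quarter 2: opening $33,886.71; interest $76.15 → $33,962.86; payment $4,264.00; balance $29,698.86
Quarter 3: opening $29,698.86; interest $76.15 → $29,775.01; payment $4,264.00; balance $25,511.01
Quarter 4: opening $25,511.01; interest $76.15 → $25,587.16; payment $4,264.00; balance $21,323.16
Quarter 5: opening $21,323.16; interest $76.15 → $21,399.31; payment $4,264.00; balance $17,135.31
Quarter 6: opening $17,135.31; interest $76.15 → $17,211.46; payment $4,264.00; balance $12,947.46
Quarter 7: opening $12,947.46; interest $76.15 → $13,023.61; payment $4,264.00; balance $8,759.61
Quarter 8: opening $8,759.61; interest $76.15 → $8,835.76; payment $4,264.00; balance $4,571.76
Quarter 9: opening $4,571.76; interest $76.15 → $4,647.91; payment $4,264.00; balance $383.91
Quarter 10: opening $383.91; interest $76.15 → $460.06; payment $460.06; balance $0.00

$460.06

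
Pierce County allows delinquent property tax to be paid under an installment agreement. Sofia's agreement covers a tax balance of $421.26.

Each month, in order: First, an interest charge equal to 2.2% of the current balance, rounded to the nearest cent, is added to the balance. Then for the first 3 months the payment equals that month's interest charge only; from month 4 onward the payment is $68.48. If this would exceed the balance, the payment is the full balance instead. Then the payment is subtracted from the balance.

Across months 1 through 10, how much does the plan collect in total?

# | Opening | Interest | Payment | End bal
1 | $421.26 | $9.27 | $9.27 | $421.26
2 | $421.26 | $9.27 | $9.27 | $421.26
3 | $421.26 | $9.27 | $9.27 | $421.26
4 | $421.26 | $9.27 | $68.48 | $362.05
5 | $362.05 | $7.97 | $68.48 | $301.54
6 | $301.54 | $6.63 | $68.48 | $239.69
7 | $239.69 | $5.27 | $68.48 | $176.48
8 | $176.48 | $3.88 | $68.48 | $111.88
9 | $111.88 | $2.46 | $68.48 | $45.86
10 | $45.86 | $1.01 | $46.87 | $0.00
Total paid: $485.56

$485.56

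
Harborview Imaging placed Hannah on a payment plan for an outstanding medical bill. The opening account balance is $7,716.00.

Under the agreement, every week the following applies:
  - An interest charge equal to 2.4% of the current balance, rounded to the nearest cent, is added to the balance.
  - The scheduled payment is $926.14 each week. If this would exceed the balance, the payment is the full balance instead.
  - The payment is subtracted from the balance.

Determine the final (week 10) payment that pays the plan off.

Week 1: $7,716.00 +$185.18 interest = $7,901.18; pay $926.14 → $6,975.04
Week 2: $6,975.04 +$167.40 interest = $7,142.44; pay $926.14 → $6,216.30
Week 3: $6,216.30 +$149.19 interest = $6,365.49; pay $926.14 → $5,439.35
Week 4: $5,439.35 +$130.54 interest = $5,569.89; pay $926.14 → $4,643.75
Week 5: $4,643.75 +$111.45 interest = $4,755.20; pay $926.14 → $3,829.06
Week 6: $3,829.06 +$91.90 interest = $3,920.96; pay $926.14 → $2,994.82
Week 7: $2,994.82 +$71.88 interest = $3,066.70; pay $926.14 → $2,140.56
Week 8: $2,140.56 +$51.37 interest = $2,191.93; pay $926.14 → $1,265.79
Week 9: $1,265.79 +$30.38 interest = $1,296.17; pay $926.14 → $370.03
Week 10: $370.03 +$8.88 interest = $378.91; pay $378.91 → $0.00

$378.91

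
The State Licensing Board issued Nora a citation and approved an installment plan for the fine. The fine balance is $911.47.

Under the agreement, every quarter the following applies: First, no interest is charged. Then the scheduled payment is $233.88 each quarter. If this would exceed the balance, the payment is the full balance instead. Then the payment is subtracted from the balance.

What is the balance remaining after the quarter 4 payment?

$0.00

Quarter 1: opening $911.47; payment $233.88; balance $677.59
Quarter 2: opening $677.59; payment $233.88; balance $443.71
Quarter 3: opening $443.71; payment $233.88; balance $209.83
Quarter 4: opening $209.83; payment $209.83; balance $0.00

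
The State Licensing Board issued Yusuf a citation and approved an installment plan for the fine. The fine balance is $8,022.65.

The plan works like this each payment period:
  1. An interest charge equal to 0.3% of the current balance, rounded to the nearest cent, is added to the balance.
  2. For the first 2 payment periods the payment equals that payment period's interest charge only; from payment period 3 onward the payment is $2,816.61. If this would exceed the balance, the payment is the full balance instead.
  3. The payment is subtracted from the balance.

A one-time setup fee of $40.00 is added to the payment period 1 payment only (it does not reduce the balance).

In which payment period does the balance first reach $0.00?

Payment period 1: opening $8,022.65; interest $24.07 → $8,046.72; payment $24.07 (+ $40.00 fee); balance $8,022.65
Payment period 2: opening $8,022.65; interest $24.07 → $8,046.72; payment $24.07; balance $8,022.65
Payment period 3: opening $8,022.65; interest $24.07 → $8,046.72; payment $2,816.61; balance $5,230.11
Payment period 4: opening $5,230.11; interest $15.69 → $5,245.80; payment $2,816.61; balance $2,429.19
Payment period 5: opening $2,429.19; interest $7.29 → $2,436.48; payment $2,436.48; balance $0.00
Balance reaches $0.00 in payment period 5.

5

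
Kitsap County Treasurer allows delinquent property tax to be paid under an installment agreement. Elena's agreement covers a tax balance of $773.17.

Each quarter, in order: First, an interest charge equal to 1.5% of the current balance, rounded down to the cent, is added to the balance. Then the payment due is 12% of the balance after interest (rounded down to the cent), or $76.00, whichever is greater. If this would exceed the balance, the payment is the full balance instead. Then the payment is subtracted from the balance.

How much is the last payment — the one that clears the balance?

$54.73

Quarter 1: $773.17 +$11.59 interest = $784.76; pay $94.17 → $690.59
Quarter 2: $690.59 +$10.35 interest = $700.94; pay $84.11 → $616.83
Quarter 3: $616.83 +$9.25 interest = $626.08; pay $76.00 → $550.08
Quarter 4: $550.08 +$8.25 interest = $558.33; pay $76.00 → $482.33
Quarter 5: $482.33 +$7.23 interest = $489.56; pay $76.00 → $413.56
Quarter 6: $413.56 +$6.20 interest = $419.76; pay $76.00 → $343.76
Quarter 7: $343.76 +$5.15 interest = $348.91; pay $76.00 → $272.91
Quarter 8: $272.91 +$4.09 interest = $277.00; pay $76.00 → $201.00
Quarter 9: $201.00 +$3.01 interest = $204.01; pay $76.00 → $128.01
Quarter 10: $128.01 +$1.92 interest = $129.93; pay $76.00 → $53.93
Quarter 11: $53.93 +$0.80 interest = $54.73; pay $54.73 → $0.00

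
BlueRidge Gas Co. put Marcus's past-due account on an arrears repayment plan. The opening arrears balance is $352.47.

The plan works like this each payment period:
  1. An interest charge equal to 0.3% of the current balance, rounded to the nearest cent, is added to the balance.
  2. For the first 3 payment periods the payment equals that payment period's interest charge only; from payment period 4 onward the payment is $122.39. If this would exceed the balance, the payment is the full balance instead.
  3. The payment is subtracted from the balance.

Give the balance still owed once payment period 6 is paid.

# | Opening | Interest | Payment | End bal
1 | $352.47 | $1.06 | $1.06 | $352.47
2 | $352.47 | $1.06 | $1.06 | $352.47
3 | $352.47 | $1.06 | $1.06 | $352.47
4 | $352.47 | $1.06 | $122.39 | $231.14
5 | $231.14 | $0.69 | $122.39 | $109.44
6 | $109.44 | $0.33 | $109.77 | $0.00

$0.00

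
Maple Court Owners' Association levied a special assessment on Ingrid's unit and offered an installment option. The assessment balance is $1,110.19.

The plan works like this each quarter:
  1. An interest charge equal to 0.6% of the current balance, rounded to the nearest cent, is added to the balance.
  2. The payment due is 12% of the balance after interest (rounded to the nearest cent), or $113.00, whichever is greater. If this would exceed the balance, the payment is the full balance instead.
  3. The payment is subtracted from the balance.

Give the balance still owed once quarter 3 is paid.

# | Opening | Interest | Payment | End bal
1 | $1,110.19 | $6.66 | $134.02 | $982.83
2 | $982.83 | $5.90 | $118.65 | $870.08
3 | $870.08 | $5.22 | $113.00 | $762.30

$762.30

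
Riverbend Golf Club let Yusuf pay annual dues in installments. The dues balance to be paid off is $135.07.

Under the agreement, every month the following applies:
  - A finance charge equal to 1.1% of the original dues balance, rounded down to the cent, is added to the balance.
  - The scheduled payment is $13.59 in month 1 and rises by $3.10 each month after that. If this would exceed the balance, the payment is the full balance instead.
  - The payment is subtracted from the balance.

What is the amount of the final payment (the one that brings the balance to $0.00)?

Month 1: $135.07 +$1.48 interest = $136.55; pay $13.59 → $122.96
Month 2: $122.96 +$1.48 interest = $124.44; pay $16.69 → $107.75
Month 3: $107.75 +$1.48 interest = $109.23; pay $19.79 → $89.44
Month 4: $89.44 +$1.48 interest = $90.92; pay $22.89 → $68.03
Month 5: $68.03 +$1.48 interest = $69.51; pay $25.99 → $43.52
Month 6: $43.52 +$1.48 interest = $45.00; pay $29.09 → $15.91
Month 7: $15.91 +$1.48 interest = $17.39; pay $17.39 → $0.00

$17.39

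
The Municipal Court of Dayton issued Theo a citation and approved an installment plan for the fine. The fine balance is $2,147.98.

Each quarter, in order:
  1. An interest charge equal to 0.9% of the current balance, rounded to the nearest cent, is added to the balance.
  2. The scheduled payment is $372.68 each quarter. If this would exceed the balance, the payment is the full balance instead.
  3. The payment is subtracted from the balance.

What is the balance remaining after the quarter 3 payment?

# | Opening | Interest | Payment | End bal
1 | $2,147.98 | $19.33 | $372.68 | $1,794.63
2 | $1,794.63 | $16.15 | $372.68 | $1,438.10
3 | $1,438.10 | $12.94 | $372.68 | $1,078.36

$1,078.36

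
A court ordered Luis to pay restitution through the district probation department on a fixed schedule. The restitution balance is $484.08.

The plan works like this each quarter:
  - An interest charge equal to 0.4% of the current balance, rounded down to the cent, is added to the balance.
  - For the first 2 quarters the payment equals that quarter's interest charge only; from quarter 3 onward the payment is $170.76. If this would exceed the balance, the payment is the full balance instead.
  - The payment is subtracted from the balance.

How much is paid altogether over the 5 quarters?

$491.71

Quarter 1: opening $484.08; interest $1.93 → $486.01; payment $1.93; balance $484.08
Quarter 2: opening $484.08; interest $1.93 → $486.01; payment $1.93; balance $484.08
Quarter 3: opening $484.08; interest $1.93 → $486.01; payment $170.76; balance $315.25
Quarter 4: opening $315.25; interest $1.26 → $316.51; payment $170.76; balance $145.75
Quarter 5: opening $145.75; interest $0.58 → $146.33; payment $146.33; balance $0.00
Total paid: $491.71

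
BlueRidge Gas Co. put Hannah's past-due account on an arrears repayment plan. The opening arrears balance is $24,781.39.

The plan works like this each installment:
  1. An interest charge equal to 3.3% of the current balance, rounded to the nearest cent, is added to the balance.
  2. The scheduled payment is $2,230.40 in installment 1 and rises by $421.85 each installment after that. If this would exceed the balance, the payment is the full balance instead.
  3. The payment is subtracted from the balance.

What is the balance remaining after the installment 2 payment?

# | Opening | Interest | Payment | End bal
1 | $24,781.39 | $817.79 | $2,230.40 | $23,368.78
2 | $23,368.78 | $771.17 | $2,652.25 | $21,487.70

$21,487.70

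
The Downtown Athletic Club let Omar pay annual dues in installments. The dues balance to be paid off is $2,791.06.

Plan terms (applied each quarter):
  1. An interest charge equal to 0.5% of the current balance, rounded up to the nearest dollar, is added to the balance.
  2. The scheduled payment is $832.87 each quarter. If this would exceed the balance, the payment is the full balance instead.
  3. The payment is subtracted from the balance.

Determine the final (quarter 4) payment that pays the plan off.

$324.45

Quarter 1: opening $2,791.06; interest $14.00 → $2,805.06; payment $832.87; balance $1,972.19
Quarter 2: opening $1,972.19; interest $10.00 → $1,982.19; payment $832.87; balance $1,149.32
Quarter 3: opening $1,149.32; interest $6.00 → $1,155.32; payment $832.87; balance $322.45
Quarter 4: opening $322.45; interest $2.00 → $324.45; payment $324.45; balance $0.00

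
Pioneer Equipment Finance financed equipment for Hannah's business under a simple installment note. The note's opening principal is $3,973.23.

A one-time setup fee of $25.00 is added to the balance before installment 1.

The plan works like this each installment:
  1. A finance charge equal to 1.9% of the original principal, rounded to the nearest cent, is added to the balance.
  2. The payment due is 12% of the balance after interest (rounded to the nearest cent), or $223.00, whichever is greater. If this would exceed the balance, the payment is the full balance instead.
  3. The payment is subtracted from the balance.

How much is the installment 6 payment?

$293.63

Installment 1: $3,998.23 +$75.49 interest = $4,073.72; pay $488.85 → $3,584.87
Installment 2: $3,584.87 +$75.49 interest = $3,660.36; pay $439.24 → $3,221.12
Installment 3: $3,221.12 +$75.49 interest = $3,296.61; pay $395.59 → $2,901.02
Installment 4: $2,901.02 +$75.49 interest = $2,976.51; pay $357.18 → $2,619.33
Installment 5: $2,619.33 +$75.49 interest = $2,694.82; pay $323.38 → $2,371.44
Installment 6: $2,371.44 +$75.49 interest = $2,446.93; pay $293.63 → $2,153.30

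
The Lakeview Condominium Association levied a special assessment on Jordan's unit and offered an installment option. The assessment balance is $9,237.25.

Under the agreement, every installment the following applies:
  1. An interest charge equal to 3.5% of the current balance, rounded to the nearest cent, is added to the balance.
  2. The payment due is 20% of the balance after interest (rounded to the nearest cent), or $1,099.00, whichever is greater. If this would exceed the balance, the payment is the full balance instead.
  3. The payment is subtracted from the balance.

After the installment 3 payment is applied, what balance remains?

Installment 1: $9,237.25 +$323.30 interest = $9,560.55; pay $1,912.11 → $7,648.44
Installment 2: $7,648.44 +$267.70 interest = $7,916.14; pay $1,583.23 → $6,332.91
Installment 3: $6,332.91 +$221.65 interest = $6,554.56; pay $1,310.91 → $5,243.65

$5,243.65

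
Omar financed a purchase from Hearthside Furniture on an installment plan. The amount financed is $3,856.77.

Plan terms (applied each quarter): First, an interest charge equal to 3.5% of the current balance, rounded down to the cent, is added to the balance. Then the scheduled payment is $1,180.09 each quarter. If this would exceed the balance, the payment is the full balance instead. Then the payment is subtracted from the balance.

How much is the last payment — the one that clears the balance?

# | Opening | Interest | Payment | End bal
1 | $3,856.77 | $134.98 | $1,180.09 | $2,811.66
2 | $2,811.66 | $98.40 | $1,180.09 | $1,729.97
3 | $1,729.97 | $60.54 | $1,180.09 | $610.42
4 | $610.42 | $21.36 | $631.78 | $0.00

$631.78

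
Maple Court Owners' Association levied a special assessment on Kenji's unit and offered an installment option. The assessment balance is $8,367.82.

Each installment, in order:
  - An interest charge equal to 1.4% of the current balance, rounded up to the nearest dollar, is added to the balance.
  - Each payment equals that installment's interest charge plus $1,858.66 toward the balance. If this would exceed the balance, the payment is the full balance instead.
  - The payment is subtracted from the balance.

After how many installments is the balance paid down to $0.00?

5

# | Opening | Interest | Payment | End bal
1 | $8,367.82 | $118.00 | $1,976.66 | $6,509.16
2 | $6,509.16 | $92.00 | $1,950.66 | $4,650.50
3 | $4,650.50 | $66.00 | $1,924.66 | $2,791.84
4 | $2,791.84 | $40.00 | $1,898.66 | $933.18
5 | $933.18 | $14.00 | $947.18 | $0.00
Balance reaches $0.00 in installment 5.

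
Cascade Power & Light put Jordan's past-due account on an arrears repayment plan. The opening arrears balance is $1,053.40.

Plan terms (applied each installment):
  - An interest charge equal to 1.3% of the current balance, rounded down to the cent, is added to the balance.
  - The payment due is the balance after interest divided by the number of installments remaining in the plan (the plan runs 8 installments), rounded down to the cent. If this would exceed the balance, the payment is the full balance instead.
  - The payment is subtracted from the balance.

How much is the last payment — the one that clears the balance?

Installment 1: opening $1,053.40; interest $13.69 → $1,067.09; payment $133.38; balance $933.71
Installment 2: opening $933.71; interest $12.13 → $945.84; payment $135.12; balance $810.72
Installment 3: opening $810.72; interest $10.53 → $821.25; payment $136.87; balance $684.38
Installment 4: opening $684.38; interest $8.89 → $693.27; payment $138.65; balance $554.62
Installment 5: opening $554.62; interest $7.21 → $561.83; payment $140.45; balance $421.38
Installment 6: opening $421.38; interest $5.47 → $426.85; payment $142.28; balance $284.57
Installment 7: opening $284.57; interest $3.69 → $288.26; payment $144.13; balance $144.13
Installment 8: opening $144.13; interest $1.87 → $146.00; payment $146.00; balance $0.00

$146.00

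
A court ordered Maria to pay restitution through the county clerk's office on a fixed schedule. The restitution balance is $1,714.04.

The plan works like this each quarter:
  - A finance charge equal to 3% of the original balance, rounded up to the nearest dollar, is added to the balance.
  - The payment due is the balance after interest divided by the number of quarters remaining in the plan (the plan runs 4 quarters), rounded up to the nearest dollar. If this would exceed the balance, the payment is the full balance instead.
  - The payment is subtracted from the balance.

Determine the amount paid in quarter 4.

# | Opening | Interest | Payment | End bal
1 | $1,714.04 | $52.00 | $442.00 | $1,324.04
2 | $1,324.04 | $52.00 | $459.00 | $917.04
3 | $917.04 | $52.00 | $485.00 | $484.04
4 | $484.04 | $52.00 | $536.04 | $0.00

$536.04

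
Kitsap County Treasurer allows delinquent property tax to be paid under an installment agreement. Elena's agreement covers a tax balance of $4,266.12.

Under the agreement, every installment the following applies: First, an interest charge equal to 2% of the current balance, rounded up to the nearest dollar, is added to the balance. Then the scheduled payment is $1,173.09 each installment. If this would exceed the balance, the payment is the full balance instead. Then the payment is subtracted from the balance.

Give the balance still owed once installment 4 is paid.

$0.00

# | Opening | Interest | Payment | End bal
1 | $4,266.12 | $86.00 | $1,173.09 | $3,179.03
2 | $3,179.03 | $64.00 | $1,173.09 | $2,069.94
3 | $2,069.94 | $42.00 | $1,173.09 | $938.85
4 | $938.85 | $19.00 | $957.85 | $0.00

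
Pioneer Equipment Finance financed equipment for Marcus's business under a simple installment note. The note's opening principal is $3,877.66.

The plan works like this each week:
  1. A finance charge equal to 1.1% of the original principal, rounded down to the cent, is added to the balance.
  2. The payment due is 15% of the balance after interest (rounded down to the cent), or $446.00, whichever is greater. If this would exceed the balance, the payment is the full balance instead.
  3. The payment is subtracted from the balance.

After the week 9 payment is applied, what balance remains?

Week 1: $3,877.66 +$42.65 interest = $3,920.31; pay $588.04 → $3,332.27
Week 2: $3,332.27 +$42.65 interest = $3,374.92; pay $506.23 → $2,868.69
Week 3: $2,868.69 +$42.65 interest = $2,911.34; pay $446.00 → $2,465.34
Week 4: $2,465.34 +$42.65 interest = $2,507.99; pay $446.00 → $2,061.99
Week 5: $2,061.99 +$42.65 interest = $2,104.64; pay $446.00 → $1,658.64
Week 6: $1,658.64 +$42.65 interest = $1,701.29; pay $446.00 → $1,255.29
Week 7: $1,255.29 +$42.65 interest = $1,297.94; pay $446.00 → $851.94
Week 8: $851.94 +$42.65 interest = $894.59; pay $446.00 → $448.59
Week 9: $448.59 +$42.65 interest = $491.24; pay $446.00 → $45.24

$45.24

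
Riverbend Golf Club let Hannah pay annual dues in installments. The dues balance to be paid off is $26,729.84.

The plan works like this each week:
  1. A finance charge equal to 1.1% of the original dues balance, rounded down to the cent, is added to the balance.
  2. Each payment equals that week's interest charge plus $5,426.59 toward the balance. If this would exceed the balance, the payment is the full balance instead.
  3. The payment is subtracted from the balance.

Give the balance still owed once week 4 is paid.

Week 1: $26,729.84 +$294.02 interest = $27,023.86; pay $5,720.61 → $21,303.25
Week 2: $21,303.25 +$294.02 interest = $21,597.27; pay $5,720.61 → $15,876.66
Week 3: $15,876.66 +$294.02 interest = $16,170.68; pay $5,720.61 → $10,450.07
Week 4: $10,450.07 +$294.02 interest = $10,744.09; pay $5,720.61 → $5,023.48

$5,023.48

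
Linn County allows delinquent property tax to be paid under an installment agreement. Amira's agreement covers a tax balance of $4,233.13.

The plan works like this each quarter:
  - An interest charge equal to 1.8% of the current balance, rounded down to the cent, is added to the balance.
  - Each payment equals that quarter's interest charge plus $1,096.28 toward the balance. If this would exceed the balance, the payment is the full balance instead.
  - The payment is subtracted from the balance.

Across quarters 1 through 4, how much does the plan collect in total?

$4,419.50

Quarter 1: $4,233.13 +$76.19 interest = $4,309.32; pay $1,172.47 → $3,136.85
Quarter 2: $3,136.85 +$56.46 interest = $3,193.31; pay $1,152.74 → $2,040.57
Quarter 3: $2,040.57 +$36.73 interest = $2,077.30; pay $1,133.01 → $944.29
Quarter 4: $944.29 +$16.99 interest = $961.28; pay $961.28 → $0.00
Total paid: $4,419.50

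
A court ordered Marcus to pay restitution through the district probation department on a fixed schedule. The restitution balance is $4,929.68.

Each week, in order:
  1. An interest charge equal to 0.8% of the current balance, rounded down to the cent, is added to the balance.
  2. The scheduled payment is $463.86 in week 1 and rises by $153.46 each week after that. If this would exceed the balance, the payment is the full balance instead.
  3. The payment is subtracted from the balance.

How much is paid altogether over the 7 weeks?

Week 1: $4,929.68 +$39.43 interest = $4,969.11; pay $463.86 → $4,505.25
Week 2: $4,505.25 +$36.04 interest = $4,541.29; pay $617.32 → $3,923.97
Week 3: $3,923.97 +$31.39 interest = $3,955.36; pay $770.78 → $3,184.58
Week 4: $3,184.58 +$25.47 interest = $3,210.05; pay $924.24 → $2,285.81
Week 5: $2,285.81 +$18.28 interest = $2,304.09; pay $1,077.70 → $1,226.39
Week 6: $1,226.39 +$9.81 interest = $1,236.20; pay $1,231.16 → $5.04
Week 7: $5.04 +$0.04 interest = $5.08; pay $5.08 → $0.00
Total paid: $5,090.14

$5,090.14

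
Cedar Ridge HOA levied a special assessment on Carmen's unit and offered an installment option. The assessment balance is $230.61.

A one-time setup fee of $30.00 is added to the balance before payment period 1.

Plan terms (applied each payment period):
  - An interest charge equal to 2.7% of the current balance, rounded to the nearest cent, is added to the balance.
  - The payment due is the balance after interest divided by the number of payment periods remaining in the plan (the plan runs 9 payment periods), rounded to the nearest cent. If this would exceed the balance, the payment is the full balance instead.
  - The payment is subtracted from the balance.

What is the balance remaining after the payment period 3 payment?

Payment period 1: $260.61 +$7.04 interest = $267.65; pay $29.74 → $237.91
Payment period 2: $237.91 +$6.42 interest = $244.33; pay $30.54 → $213.79
Payment period 3: $213.79 +$5.77 interest = $219.56; pay $31.37 → $188.19

$188.19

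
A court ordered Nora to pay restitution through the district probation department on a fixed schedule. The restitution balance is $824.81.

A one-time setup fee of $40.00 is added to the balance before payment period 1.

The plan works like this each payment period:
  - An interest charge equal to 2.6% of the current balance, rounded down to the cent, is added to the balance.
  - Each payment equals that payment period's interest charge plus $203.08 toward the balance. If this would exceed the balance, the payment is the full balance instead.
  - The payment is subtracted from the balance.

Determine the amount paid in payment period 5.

$53.85

Payment period 1: opening $864.81; interest $22.48 → $887.29; payment $225.56; balance $661.73
Payment period 2: opening $661.73; interest $17.20 → $678.93; payment $220.28; balance $458.65
Payment period 3: opening $458.65; interest $11.92 → $470.57; payment $215.00; balance $255.57
Payment period 4: opening $255.57; interest $6.64 → $262.21; payment $209.72; balance $52.49
Payment period 5: opening $52.49; interest $1.36 → $53.85; payment $53.85; balance $0.00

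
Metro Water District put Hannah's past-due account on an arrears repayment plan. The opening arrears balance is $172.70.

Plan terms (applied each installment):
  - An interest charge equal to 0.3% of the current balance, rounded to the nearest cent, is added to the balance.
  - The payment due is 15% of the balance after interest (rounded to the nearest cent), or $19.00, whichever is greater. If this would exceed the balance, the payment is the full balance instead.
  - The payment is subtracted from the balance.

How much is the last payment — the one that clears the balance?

$12.99

# | Opening | Interest | Payment | End bal
1 | $172.70 | $0.52 | $25.98 | $147.24
2 | $147.24 | $0.44 | $22.15 | $125.53
3 | $125.53 | $0.38 | $19.00 | $106.91
4 | $106.91 | $0.32 | $19.00 | $88.23
5 | $88.23 | $0.26 | $19.00 | $69.49
6 | $69.49 | $0.21 | $19.00 | $50.70
7 | $50.70 | $0.15 | $19.00 | $31.85
8 | $31.85 | $0.10 | $19.00 | $12.95
9 | $12.95 | $0.04 | $12.99 | $0.00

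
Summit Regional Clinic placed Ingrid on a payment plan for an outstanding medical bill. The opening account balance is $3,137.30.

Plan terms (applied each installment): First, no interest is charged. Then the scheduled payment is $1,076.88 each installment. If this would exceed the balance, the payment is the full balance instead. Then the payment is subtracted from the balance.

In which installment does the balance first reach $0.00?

3

# | Opening | Payment | End bal
1 | $3,137.30 | $1,076.88 | $2,060.42
2 | $2,060.42 | $1,076.88 | $983.54
3 | $983.54 | $983.54 | $0.00
Balance reaches $0.00 in installment 3.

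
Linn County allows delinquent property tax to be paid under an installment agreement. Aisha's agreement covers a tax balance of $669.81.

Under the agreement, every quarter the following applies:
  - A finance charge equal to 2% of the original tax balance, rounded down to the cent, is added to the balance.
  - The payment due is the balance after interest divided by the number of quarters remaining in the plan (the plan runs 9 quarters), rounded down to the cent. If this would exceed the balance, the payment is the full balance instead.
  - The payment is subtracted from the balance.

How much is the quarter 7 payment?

Quarter 1: $669.81 +$13.39 interest = $683.20; pay $75.91 → $607.29
Quarter 2: $607.29 +$13.39 interest = $620.68; pay $77.58 → $543.10
Quarter 3: $543.10 +$13.39 interest = $556.49; pay $79.49 → $477.00
Quarter 4: $477.00 +$13.39 interest = $490.39; pay $81.73 → $408.66
Quarter 5: $408.66 +$13.39 interest = $422.05; pay $84.41 → $337.64
Quarter 6: $337.64 +$13.39 interest = $351.03; pay $87.75 → $263.28
Quarter 7: $263.28 +$13.39 interest = $276.67; pay $92.22 → $184.45

$92.22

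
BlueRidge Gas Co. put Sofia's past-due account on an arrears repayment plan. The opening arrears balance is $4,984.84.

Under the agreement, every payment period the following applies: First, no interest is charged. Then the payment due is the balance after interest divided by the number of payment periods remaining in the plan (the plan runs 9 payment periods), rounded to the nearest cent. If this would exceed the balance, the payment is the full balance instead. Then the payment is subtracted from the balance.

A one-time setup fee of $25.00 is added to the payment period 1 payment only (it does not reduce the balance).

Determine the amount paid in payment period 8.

$553.88

Payment period 1: opening $4,984.84; payment $553.87 (+ $25.00 fee); balance $4,430.97
Payment period 2: opening $4,430.97; payment $553.87; balance $3,877.10
Payment period 3: opening $3,877.10; payment $553.87; balance $3,323.23
Payment period 4: opening $3,323.23; payment $553.87; balance $2,769.36
Payment period 5: opening $2,769.36; payment $553.87; balance $2,215.49
Payment period 6: opening $2,215.49; payment $553.87; balance $1,661.62
Payment period 7: opening $1,661.62; payment $553.87; balance $1,107.75
Payment period 8: opening $1,107.75; payment $553.88; balance $553.87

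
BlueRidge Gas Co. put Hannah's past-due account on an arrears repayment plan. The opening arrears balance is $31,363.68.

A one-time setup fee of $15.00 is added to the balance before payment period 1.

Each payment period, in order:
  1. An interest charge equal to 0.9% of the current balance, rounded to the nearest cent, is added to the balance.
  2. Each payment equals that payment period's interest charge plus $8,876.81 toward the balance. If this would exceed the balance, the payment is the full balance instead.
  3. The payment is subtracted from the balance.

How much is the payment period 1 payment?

$9,159.22

Payment period 1: opening $31,378.68; interest $282.41 → $31,661.09; payment $9,159.22; balance $22,501.87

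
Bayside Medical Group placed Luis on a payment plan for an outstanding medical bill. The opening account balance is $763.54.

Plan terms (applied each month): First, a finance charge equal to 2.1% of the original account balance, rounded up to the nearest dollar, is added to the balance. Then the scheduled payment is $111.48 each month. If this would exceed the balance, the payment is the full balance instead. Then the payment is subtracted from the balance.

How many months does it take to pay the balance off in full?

9

Month 1: opening $763.54; interest $17.00 → $780.54; payment $111.48; balance $669.06
Month 2: opening $669.06; interest $17.00 → $686.06; payment $111.48; balance $574.58
Month 3: opening $574.58; interest $17.00 → $591.58; payment $111.48; balance $480.10
Month 4: opening $480.10; interest $17.00 → $497.10; payment $111.48; balance $385.62
Month 5: opening $385.62; interest $17.00 → $402.62; payment $111.48; balance $291.14
Month 6: opening $291.14; interest $17.00 → $308.14; payment $111.48; balance $196.66
Month 7: opening $196.66; interest $17.00 → $213.66; payment $111.48; balance $102.18
Month 8: opening $102.18; interest $17.00 → $119.18; payment $111.48; balance $7.70
Month 9: opening $7.70; interest $17.00 → $24.70; payment $24.70; balance $0.00
Balance reaches $0.00 in month 9.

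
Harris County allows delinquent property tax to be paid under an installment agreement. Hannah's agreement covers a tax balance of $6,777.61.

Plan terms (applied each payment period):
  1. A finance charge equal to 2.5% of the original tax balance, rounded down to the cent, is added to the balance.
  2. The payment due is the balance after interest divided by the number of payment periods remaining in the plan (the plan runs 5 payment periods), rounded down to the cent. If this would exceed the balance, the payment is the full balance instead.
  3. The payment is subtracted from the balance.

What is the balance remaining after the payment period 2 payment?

$4,295.31

Payment period 1: $6,777.61 +$169.44 interest = $6,947.05; pay $1,389.41 → $5,557.64
Payment period 2: $5,557.64 +$169.44 interest = $5,727.08; pay $1,431.77 → $4,295.31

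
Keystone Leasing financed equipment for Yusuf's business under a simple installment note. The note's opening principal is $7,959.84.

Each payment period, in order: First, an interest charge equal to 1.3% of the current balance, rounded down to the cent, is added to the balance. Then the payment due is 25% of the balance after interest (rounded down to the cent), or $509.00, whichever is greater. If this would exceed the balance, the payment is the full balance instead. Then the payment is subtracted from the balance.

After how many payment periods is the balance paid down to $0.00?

10

# | Opening | Interest | Payment | End bal
1 | $7,959.84 | $103.47 | $2,015.82 | $6,047.49
2 | $6,047.49 | $78.61 | $1,531.52 | $4,594.58
3 | $4,594.58 | $59.72 | $1,163.57 | $3,490.73
4 | $3,490.73 | $45.37 | $884.02 | $2,652.08
5 | $2,652.08 | $34.47 | $671.63 | $2,014.92
6 | $2,014.92 | $26.19 | $510.27 | $1,530.84
7 | $1,530.84 | $19.90 | $509.00 | $1,041.74
8 | $1,041.74 | $13.54 | $509.00 | $546.28
9 | $546.28 | $7.10 | $509.00 | $44.38
10 | $44.38 | $0.57 | $44.95 | $0.00
Balance reaches $0.00 in payment period 10.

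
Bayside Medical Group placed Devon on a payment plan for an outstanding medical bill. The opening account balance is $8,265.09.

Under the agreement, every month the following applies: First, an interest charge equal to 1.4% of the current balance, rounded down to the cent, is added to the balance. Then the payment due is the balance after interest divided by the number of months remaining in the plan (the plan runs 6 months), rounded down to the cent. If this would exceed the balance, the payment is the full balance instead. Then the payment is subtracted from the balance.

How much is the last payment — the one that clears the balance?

# | Opening | Interest | Payment | End bal
1 | $8,265.09 | $115.71 | $1,396.80 | $6,984.00
2 | $6,984.00 | $97.77 | $1,416.35 | $5,665.42
3 | $5,665.42 | $79.31 | $1,436.18 | $4,308.55
4 | $4,308.55 | $60.31 | $1,456.28 | $2,912.58
5 | $2,912.58 | $40.77 | $1,476.67 | $1,476.68
6 | $1,476.68 | $20.67 | $1,497.35 | $0.00

$1,497.35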